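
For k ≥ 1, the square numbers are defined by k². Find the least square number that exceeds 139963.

Solve n² > 139963 for integer n.
The largest n with value ≤ 139963 is 374 (since 139876 ≤ 139963 < 140625), so the first above is n = 375, value 140625.

140625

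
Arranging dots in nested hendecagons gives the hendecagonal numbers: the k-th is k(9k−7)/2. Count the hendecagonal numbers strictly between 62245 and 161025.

The n-th hendecagonal number is n(9n−7)/2.
Smallest index with value > 62245: n = 119 (giving 63308).
Largest index with value < 161025: n = 189 (giving 160083).
Indices 119 through 189: 71 terms.

71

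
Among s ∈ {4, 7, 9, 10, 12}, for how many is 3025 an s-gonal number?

2

s = 4: P(4, 55) = 3025. ✓
s = 7: P(7, 35) = 3010 and P(7, 36) = 3186; 3025 is not s-gonal.
s = 9: P(9, 29) = 2871 and P(9, 30) = 3075; 3025 is not s-gonal.
s = 10: P(10, 27) = 2835 and P(10, 28) = 3052; 3025 is not s-gonal.
s = 12: P(12, 25) = 3025. ✓
Hits: s ∈ {4, 12} → 2.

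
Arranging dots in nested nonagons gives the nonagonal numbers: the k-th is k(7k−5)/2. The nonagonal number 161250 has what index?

Set n(7n−5)/2 = 161250, giving 7n² − 5n − 322500 = 0.
So n = (5 + 3005) / 14 = 3010/14 = 215.
Check: 215·(7·215 − 5)/2 = 161250. ✓

215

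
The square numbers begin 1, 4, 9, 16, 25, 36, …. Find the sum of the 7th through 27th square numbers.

6839

Σ_{i=7}^{27} i² = 6930 − 91 = 6839.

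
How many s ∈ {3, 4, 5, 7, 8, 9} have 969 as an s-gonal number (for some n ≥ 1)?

s = 3: P(3, 43) = 946 and P(3, 44) = 990; 969 is not s-gonal.
s = 4: P(4, 31) = 961 and P(4, 32) = 1024; 969 is not s-gonal.
s = 5: P(5, 25) = 925 and P(5, 26) = 1001; 969 is not s-gonal.
s = 7: P(7, 19) = 874 and P(7, 20) = 970; 969 is not s-gonal.
s = 8: P(8, 18) = 936 and P(8, 19) = 1045; 969 is not s-gonal.
s = 9: P(9, 17) = 969. ✓
Hits: s ∈ {9} → 1.

1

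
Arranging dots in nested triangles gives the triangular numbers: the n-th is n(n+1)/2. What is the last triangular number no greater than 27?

21

Solve n(n+1)/2 ≤ 27 for integer n.
n = 6 gives 21 ≤ 27, while n = 7 gives 28 > 27; so the answer is 21.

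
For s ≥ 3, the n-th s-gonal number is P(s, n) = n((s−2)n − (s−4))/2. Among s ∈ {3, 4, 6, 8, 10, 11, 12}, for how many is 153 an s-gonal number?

s = 3: P(3, 17) = 153. ✓
s = 4: P(4, 12) = 144 and P(4, 13) = 169; 153 is not s-gonal.
s = 6: P(6, 9) = 153. ✓
s = 8: P(8, 7) = 133 and P(8, 8) = 176; 153 is not s-gonal.
s = 10: P(10, 6) = 126 and P(10, 7) = 175; 153 is not s-gonal.
s = 11: P(11, 6) = 141 and P(11, 7) = 196; 153 is not s-gonal.
s = 12: P(12, 5) = 105 and P(12, 6) = 156; 153 is not s-gonal.
Hits: s ∈ {3, 6} → 2.

2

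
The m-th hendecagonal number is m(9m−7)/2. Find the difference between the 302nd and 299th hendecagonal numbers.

302·(9·302 − 7)/2 = 409361 and 299·(9·299 − 7)/2 = 401258.
Difference: 409361 − 401258 = 8103.

8103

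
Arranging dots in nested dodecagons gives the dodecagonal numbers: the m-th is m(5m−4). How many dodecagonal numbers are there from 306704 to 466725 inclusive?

57

The n-th dodecagonal number is n(5n−4).
Smallest index with value ≥ 306704: n = 249 (giving 309009).
Largest index with value ≤ 466725: n = 305 (giving 463905).
Indices 249 through 305: 57 terms.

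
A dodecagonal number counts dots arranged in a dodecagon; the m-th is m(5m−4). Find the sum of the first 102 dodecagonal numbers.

Σ i(5i−4) = 5Σi² − 4Σi over i = 1..102.
Σi = 5253 and Σi² = 358955.
5·358955 − 4·5253 = 1773763.

1773763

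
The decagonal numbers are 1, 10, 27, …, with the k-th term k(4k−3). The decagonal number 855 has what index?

Set n(4n−3) = 855, giving 4n² − 3n − 855 = 0.
So n = (3 + 117) / 8 = 120/8 = 15.

15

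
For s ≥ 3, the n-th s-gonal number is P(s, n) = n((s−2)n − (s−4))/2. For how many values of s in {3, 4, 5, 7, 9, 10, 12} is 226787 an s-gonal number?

s = 3: P(3, 672) = 226128 and P(3, 673) = 226801; 226787 is not s-gonal.
s = 4: P(4, 476) = 226576 and P(4, 477) = 227529; 226787 is not s-gonal.
s = 5: P(5, 389) = 226787. ✓
s = 7: P(7, 301) = 226051 and P(7, 302) = 227557; 226787 is not s-gonal.
s = 9: P(9, 254) = 225171 and P(9, 255) = 226950; 226787 is not s-gonal.
s = 10: P(10, 238) = 225862 and P(10, 239) = 227767; 226787 is not s-gonal.
s = 12: P(12, 213) = 225993 and P(12, 214) = 228124; 226787 is not s-gonal.
Hits: s ∈ {5} → 1.

1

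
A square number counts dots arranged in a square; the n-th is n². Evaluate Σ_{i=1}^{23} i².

4324

Σ_{i=1}^{23} i² = 23·24·47/6 = 4324.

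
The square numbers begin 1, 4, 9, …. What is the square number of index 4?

The 4th square number is n² with n = 4.
4² = 16.

16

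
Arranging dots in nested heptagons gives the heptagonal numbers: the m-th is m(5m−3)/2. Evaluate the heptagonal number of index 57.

The 57th heptagonal number is n(5n−3)/2 with n = 57.
57·(5·57 − 3)/2 = 57·282/2 = 57·141 = 8037.

8037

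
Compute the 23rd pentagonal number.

The 23rd pentagonal number is n(3n−1)/2 with n = 23.
23·(3·23 − 1)/2 = 23·68/2 = 23·34 = 782.

782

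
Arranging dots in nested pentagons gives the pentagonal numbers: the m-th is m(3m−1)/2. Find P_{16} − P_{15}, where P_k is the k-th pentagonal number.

46

Consecutive pentagonal numbers differ by 3n − 2: here 3·16 − 2 = 46.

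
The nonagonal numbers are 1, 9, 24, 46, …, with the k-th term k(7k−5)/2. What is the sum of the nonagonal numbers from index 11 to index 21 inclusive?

Σ i(7i−5)/2 = (7Σi² − 5Σi) / 2 over i = 11..21.
Σi = 231 − 55 = 176 and Σi² = 3311 − 385 = 2926.
(7·2926 − 5·176) / 2 = 19602/2 = 9801.

9801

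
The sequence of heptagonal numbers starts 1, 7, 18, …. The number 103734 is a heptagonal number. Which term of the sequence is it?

Set n(5n−3)/2 = 103734, giving 5n² − 3n − 207468 = 0.
The discriminant is 9 + 40·103734 = 4149369, and √4149369 = 2037.
So n = (3 + 2037) / 10 = 2040/10 = 204.

204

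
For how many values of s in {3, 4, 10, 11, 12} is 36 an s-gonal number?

s = 3: P(3, 8) = 36. ✓
s = 4: P(4, 6) = 36. ✓
s = 10: P(10, 3) = 27 and P(10, 4) = 52; 36 is not s-gonal.
s = 11: P(11, 3) = 30 and P(11, 4) = 58; 36 is not s-gonal.
s = 12: P(12, 3) = 33 and P(12, 4) = 64; 36 is not s-gonal.
Hits: s ∈ {3, 4} → 2.

2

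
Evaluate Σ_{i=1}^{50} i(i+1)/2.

Σ i(i+1)/2 = (Σi² + Σi) / 2 over i = 1..50.
Σi = 1275 and Σi² = 42925.
(1·42925 + 1·1275) / 2 = 44200/2 = 22100.

22100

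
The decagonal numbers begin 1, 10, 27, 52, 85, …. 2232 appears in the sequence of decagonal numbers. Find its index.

Set n(4n−3) = 2232, giving 4n² − 3n − 2232 = 0.
The discriminant is 9 + 16·2232 = 35721, and √35721 = 189.
So n = (3 + 189) / 8 = 192/8 = 24.
Check: 24·(4·24 − 3) = 2232. ✓

24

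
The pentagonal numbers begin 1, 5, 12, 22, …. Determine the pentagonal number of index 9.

117

9·(3·9 − 1)/2 = 9·26/2 = 9·13 = 117.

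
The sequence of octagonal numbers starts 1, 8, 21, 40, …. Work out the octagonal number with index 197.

The 197th octagonal number is n(3n−2) with n = 197.
197·(3·197 − 2) = 197·589 = 116033.

116033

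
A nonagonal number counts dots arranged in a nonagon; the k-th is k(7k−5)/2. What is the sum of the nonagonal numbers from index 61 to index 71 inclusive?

Σ i(7i−5)/2 = (7Σi² − 5Σi) / 2 over i = 61..71.
Σi = 2556 − 1830 = 726 and Σi² = 121836 − 73810 = 48026.
(7·48026 − 5·726) / 2 = 332552/2 = 166276.

166276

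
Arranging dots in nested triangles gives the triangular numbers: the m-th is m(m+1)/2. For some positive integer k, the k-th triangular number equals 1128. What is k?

Set n(n+1)/2 = 1128, giving n² + n − 2256 = 0.
The discriminant is 1 + 8·1128 = 9025, and √9025 = 95.
So n = (-1 + 95) / 2 = 94/2 = 47.

47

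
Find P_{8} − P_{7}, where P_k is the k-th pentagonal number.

22

Consecutive pentagonal numbers differ by 3n − 2: here 3·8 − 2 = 22.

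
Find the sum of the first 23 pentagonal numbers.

6348

Σ i(3i−1)/2 = (3Σi² − Σi) / 2 over i = 1..23.
Σi = 276 and Σi² = 4324.
(3·4324 − 1·276) / 2 = 12696/2 = 6348.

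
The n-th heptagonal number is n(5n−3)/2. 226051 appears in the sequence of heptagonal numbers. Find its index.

Set n(5n−3)/2 = 226051, giving 5n² − 3n − 452102 = 0.
The discriminant is 9 + 40·226051 = 9042049, and √9042049 = 3007.
So n = (3 + 3007) / 10 = 3010/10 = 301.
Check: 301·(5·301 − 3)/2 = 226051. ✓

301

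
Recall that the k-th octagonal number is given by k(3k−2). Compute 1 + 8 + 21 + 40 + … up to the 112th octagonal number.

Σ i(3i−2) = 3Σi² − 2Σi over i = 1..112.
Σi = 6328 and Σi² = 474600.
3·474600 − 2·6328 = 1411144.

1411144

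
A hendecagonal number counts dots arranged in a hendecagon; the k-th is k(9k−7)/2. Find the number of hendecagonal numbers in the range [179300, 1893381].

The n-th hendecagonal number is n(9n−7)/2.
Smallest index with value ≥ 179300: n = 200 (giving 179300).
Largest index with value ≤ 1893381: n = 649 (giving 1893133).
Indices 200 through 649: 450 terms.

450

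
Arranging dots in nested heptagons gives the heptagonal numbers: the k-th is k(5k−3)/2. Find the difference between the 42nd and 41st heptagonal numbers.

206

Consecutive heptagonal numbers differ by 5n − 4: here 5·42 − 4 = 206.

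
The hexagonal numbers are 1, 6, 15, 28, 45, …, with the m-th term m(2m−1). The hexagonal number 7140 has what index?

Set n(2n−1) = 7140, giving 2n² − n − 7140 = 0.
The discriminant is 1 + 8·7140 = 57121, and √57121 = 239.
So n = (1 + 239) / 4 = 240/4 = 60.
Check: 60·(2·60 − 1) = 7140. ✓

60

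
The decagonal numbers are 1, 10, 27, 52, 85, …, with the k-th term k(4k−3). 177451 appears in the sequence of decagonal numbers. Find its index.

211

Set n(4n−3) = 177451, giving 4n² − 3n − 177451 = 0.
So n = (3 + 1685) / 8 = 1688/8 = 211.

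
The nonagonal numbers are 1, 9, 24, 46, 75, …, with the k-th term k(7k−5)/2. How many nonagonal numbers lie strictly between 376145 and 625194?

94

The n-th nonagonal number is n(7n−5)/2.
Smallest index with value > 376145: n = 329 (giving 378021).
Largest index with value < 625194: n = 422 (giving 622239).
Indices 329 through 422: 94 terms.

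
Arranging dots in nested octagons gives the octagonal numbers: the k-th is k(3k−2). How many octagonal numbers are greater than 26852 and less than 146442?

127

The n-th octagonal number is n(3n−2).
Smallest index with value > 26852: n = 95 (giving 26885).
Largest index with value < 146442: n = 221 (giving 146081).
Indices 95 through 221: 127 terms.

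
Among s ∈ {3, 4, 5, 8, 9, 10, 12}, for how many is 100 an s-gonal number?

s = 3: P(3, 13) = 91 and P(3, 14) = 105; 100 is not s-gonal.
s = 4: P(4, 10) = 100. ✓
s = 5: P(5, 8) = 92 and P(5, 9) = 117; 100 is not s-gonal.
s = 8: P(8, 6) = 96 and P(8, 7) = 133; 100 is not s-gonal.
s = 9: P(9, 5) = 75 and P(9, 6) = 111; 100 is not s-gonal.
s = 10: P(10, 5) = 85 and P(10, 6) = 126; 100 is not s-gonal.
s = 12: P(12, 4) = 64 and P(12, 5) = 105; 100 is not s-gonal.
Hits: s ∈ {4} → 1.

1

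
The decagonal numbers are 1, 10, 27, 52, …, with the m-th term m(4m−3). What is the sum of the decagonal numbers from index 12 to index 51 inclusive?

Σ i(4i−3) = 4Σi² − 3Σi over i = 12..51.
Σi = 1326 − 66 = 1260 and Σi² = 45526 − 506 = 45020.
4·45020 − 3·1260 = 176300.

176300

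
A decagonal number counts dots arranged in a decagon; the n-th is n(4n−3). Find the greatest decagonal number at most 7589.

Solve n(4n−3) ≤ 7589 for integer n.
n = 43 gives 7267 ≤ 7589, while n = 44 gives 7612 > 7589; so the answer is 7267.

7267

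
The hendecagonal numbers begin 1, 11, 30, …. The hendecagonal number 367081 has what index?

Set n(9n−7)/2 = 367081, giving 9n² − 7n − 734162 = 0.
The discriminant is 49 + 72·367081 = 26429881, and √26429881 = 5141.
So n = (7 + 5141) / 18 = 5148/18 = 286.

286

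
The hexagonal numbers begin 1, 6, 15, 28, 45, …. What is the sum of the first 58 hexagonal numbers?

131747

Σ i(2i−1) = 2Σi² − Σi over i = 1..58.
Σi = 1711 and Σi² = 66729.
2·66729 − 1·1711 = 131747.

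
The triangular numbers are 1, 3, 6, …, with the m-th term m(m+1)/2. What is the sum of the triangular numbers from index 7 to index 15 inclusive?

624

Σ i(i+1)/2 = (Σi² + Σi) / 2 over i = 7..15.
Σi = 120 − 21 = 99 and Σi² = 1240 − 91 = 1149.
(1·1149 + 1·99) / 2 = 1248/2 = 624.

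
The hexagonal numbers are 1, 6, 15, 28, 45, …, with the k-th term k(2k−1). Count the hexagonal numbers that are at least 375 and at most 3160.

The n-th hexagonal number is n(2n−1).
Smallest index with value ≥ 375: n = 14 (giving 378).
Largest index with value ≤ 3160: n = 40 (giving 3160).
Indices 14 through 40: 27 terms.

27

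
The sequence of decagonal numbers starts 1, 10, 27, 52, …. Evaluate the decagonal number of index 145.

The 145th decagonal number is n(4n−3) with n = 145.
145·(4·145 − 3) = 145·577 = 83665.

83665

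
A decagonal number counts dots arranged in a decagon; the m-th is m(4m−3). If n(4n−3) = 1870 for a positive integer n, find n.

Set n(4n−3) = 1870, giving 4n² − 3n − 1870 = 0.
The discriminant is 9 + 16·1870 = 29929, and √29929 = 173.
So n = (3 + 173) / 8 = 176/8 = 22.
Check: 22·(4·22 − 3) = 1870. ✓

22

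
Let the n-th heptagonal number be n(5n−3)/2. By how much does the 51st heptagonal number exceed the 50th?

251

Consecutive heptagonal numbers differ by 5n − 4: here 5·51 − 4 = 251.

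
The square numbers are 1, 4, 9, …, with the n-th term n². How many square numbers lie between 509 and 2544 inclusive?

28

The n-th square number is n².
Smallest index with value ≥ 509: n = 23 (giving 529).
Largest index with value ≤ 2544: n = 50 (giving 2500).
Indices 23 through 50: 28 terms.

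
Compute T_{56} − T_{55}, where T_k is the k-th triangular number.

56

Consecutive triangular numbers differ by n: T_{56} − T_{55} = 56.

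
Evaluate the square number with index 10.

10² = 100.

100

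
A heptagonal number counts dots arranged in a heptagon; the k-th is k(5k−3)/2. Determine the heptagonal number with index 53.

6943

53·(5·53 − 3)/2 = 53·262/2 = 53·131 = 6943.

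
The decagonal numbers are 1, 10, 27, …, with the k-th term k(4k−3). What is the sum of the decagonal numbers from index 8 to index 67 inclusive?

402730

Σ i(4i−3) = 4Σi² − 3Σi over i = 8..67.
Σi = 2278 − 28 = 2250 and Σi² = 102510 − 140 = 102370.
4·102370 − 3·2250 = 402730.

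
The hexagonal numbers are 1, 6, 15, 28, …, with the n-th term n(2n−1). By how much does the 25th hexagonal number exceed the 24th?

97

Consecutive hexagonal numbers differ by 4n − 3: here 4·25 − 3 = 97.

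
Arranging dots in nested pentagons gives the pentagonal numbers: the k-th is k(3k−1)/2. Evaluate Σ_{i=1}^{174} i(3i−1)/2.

2649150

Σ i(3i−1)/2 = (3Σi² − Σi) / 2 over i = 1..174.
Σi = 15225 and Σi² = 1771175.
(3·1771175 − 1·15225) / 2 = 5298300/2 = 2649150.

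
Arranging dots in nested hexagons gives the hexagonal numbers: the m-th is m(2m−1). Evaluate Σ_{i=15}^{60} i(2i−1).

143865

Σ i(2i−1) = 2Σi² − Σi over i = 15..60.
Σi = 1830 − 105 = 1725 and Σi² = 73810 − 1015 = 72795.
2·72795 − 1·1725 = 143865.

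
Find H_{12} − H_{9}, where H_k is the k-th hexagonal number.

12·(2·12 − 1) = 276 and 9·(2·9 − 1) = 153.
Difference: 276 − 153 = 123.

123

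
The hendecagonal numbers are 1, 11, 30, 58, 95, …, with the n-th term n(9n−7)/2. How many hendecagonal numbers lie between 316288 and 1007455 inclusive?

The n-th hendecagonal number is n(9n−7)/2.
Smallest index with value ≥ 316288: n = 266 (giving 317471).
Largest index with value ≤ 1007455: n = 473 (giving 1005125).
Indices 266 through 473: 208 terms.

208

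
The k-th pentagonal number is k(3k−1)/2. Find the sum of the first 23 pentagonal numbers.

6348

Σ i(3i−1)/2 = (3Σi² − Σi) / 2 over i = 1..23.
Σi = 276 and Σi² = 4324.
(3·4324 − 1·276) / 2 = 12696/2 = 6348.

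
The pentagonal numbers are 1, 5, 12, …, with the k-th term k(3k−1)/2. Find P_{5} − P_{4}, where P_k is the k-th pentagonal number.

13

Consecutive pentagonal numbers differ by 3n − 2: here 3·5 − 2 = 13.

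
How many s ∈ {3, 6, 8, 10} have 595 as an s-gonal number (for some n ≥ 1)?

1

s = 3: P(3, 34) = 595. ✓
s = 6: P(6, 17) = 561 and P(6, 18) = 630; 595 is not s-gonal.
s = 8: P(8, 14) = 560 and P(8, 15) = 645; 595 is not s-gonal.
s = 10: P(10, 12) = 540 and P(10, 13) = 637; 595 is not s-gonal.
Hits: s ∈ {3} → 1.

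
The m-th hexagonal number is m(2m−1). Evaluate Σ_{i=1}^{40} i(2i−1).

Σ i(2i−1) = 2Σi² − Σi over i = 1..40.
Σi = 820 and Σi² = 22140.
2·22140 − 1·820 = 43460.

43460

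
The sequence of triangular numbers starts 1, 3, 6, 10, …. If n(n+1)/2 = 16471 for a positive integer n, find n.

181

Set n(n+1)/2 = 16471, giving n² + n − 32942 = 0.
The discriminant is 1 + 8·16471 = 131769, and √131769 = 363.
So n = (-1 + 363) / 2 = 362/2 = 181.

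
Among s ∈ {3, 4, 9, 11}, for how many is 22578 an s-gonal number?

s = 3: P(3, 212) = 22578. ✓
s = 4: P(4, 150) = 22500 and P(4, 151) = 22801; 22578 is not s-gonal.
s = 9: P(9, 80) = 22200 and P(9, 81) = 22761; 22578 is not s-gonal.
s = 11: P(11, 71) = 22436 and P(11, 72) = 23076; 22578 is not s-gonal.
Hits: s ∈ {3} → 1.

1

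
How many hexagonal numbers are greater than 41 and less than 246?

7

The n-th hexagonal number is n(2n−1).
Smallest index with value > 41: n = 5 (giving 45).
Largest index with value < 246: n = 11 (giving 231).
Indices 5 through 11: 7 terms.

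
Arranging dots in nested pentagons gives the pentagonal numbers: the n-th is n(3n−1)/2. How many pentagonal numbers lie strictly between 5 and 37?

The n-th pentagonal number is n(3n−1)/2.
Smallest index with value > 5: n = 3 (giving 12).
Largest index with value < 37: n = 5 (giving 35).
Indices 3 through 5: 3 terms.

3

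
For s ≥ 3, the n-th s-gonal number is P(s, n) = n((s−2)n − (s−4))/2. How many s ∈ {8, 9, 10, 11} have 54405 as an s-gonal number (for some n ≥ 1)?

s = 8: P(8, 135) = 54405. ✓
s = 9: P(9, 125) = 54375 and P(9, 126) = 55251; 54405 is not s-gonal.
s = 10: P(10, 117) = 54405. ✓
s = 11: P(11, 110) = 54065 and P(11, 111) = 55056; 54405 is not s-gonal.
Hits: s ∈ {8, 10} → 2.

2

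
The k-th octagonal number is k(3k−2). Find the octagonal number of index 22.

1408

The 22nd octagonal number is n(3n−2) with n = 22.
22·(3·22 − 2) = 22·64 = 1408.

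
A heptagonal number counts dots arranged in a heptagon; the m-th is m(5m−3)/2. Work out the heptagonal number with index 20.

970

20·(5·20 − 3)/2 = 20·97/2 = 970.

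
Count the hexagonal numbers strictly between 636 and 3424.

23

The n-th hexagonal number is n(2n−1).
Smallest index with value > 636: n = 19 (giving 703).
Largest index with value < 3424: n = 41 (giving 3321).
Indices 19 through 41: 23 terms.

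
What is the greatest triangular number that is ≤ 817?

780

Solve n(n+1)/2 ≤ 817 for integer n.
n = 39 gives 780 ≤ 817, while n = 40 gives 820 > 817; so the answer is 780.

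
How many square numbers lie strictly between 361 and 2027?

26

The n-th square number is n².
Smallest index with value > 361: n = 20 (giving 400).
Largest index with value < 2027: n = 45 (giving 2025).
Indices 20 through 45: 26 terms.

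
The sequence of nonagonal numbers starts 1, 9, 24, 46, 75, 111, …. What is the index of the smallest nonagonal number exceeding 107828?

Solve n(7n−5)/2 > 107828 for integer n.
The largest n with value ≤ 107828 is 175 (since 106750 ≤ 107828 < 107976), so the first above is n = 176, value 107976.

176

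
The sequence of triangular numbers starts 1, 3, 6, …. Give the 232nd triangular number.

27028

The 232nd triangular number is n(n+1)/2 with n = 232.
232·233/2 = 54056/2 = 27028.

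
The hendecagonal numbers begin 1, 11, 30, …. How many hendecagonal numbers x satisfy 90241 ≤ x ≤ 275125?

The n-th hendecagonal number is n(9n−7)/2.
Smallest index with value ≥ 90241: n = 142 (giving 90241).
Largest index with value ≤ 275125: n = 247 (giving 273676).
Indices 142 through 247: 106 terms.

106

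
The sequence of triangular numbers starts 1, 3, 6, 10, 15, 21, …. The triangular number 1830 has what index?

60

Set n(n+1)/2 = 1830, giving n² + n − 3660 = 0.
The discriminant is 1 + 8·1830 = 14641, and √14641 = 121.
So n = (-1 + 121) / 2 = 120/2 = 60.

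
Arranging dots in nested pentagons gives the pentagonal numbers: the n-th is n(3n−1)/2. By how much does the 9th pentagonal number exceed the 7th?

47

9·(3·9 − 1)/2 = 117 and 7·(3·7 − 1)/2 = 70.
Difference: 117 − 70 = 47.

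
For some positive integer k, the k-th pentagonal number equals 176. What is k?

Set n(3n−1)/2 = 176, giving 3n² − n − 352 = 0.
So n = (1 + 65) / 6 = 66/6 = 11.

11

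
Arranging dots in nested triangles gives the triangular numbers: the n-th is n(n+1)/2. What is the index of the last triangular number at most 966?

43

Solve n(n+1)/2 ≤ 966 for integer n.
n = 43 gives 946 ≤ 966, while n = 44 gives 990 > 966; so the answer is index 43.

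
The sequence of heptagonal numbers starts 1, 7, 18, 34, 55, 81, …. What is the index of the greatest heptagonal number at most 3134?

35

Solve n(5n−3)/2 ≤ 3134 for integer n.
n = 35 gives 3010 ≤ 3134, while n = 36 gives 3186 > 3134; so the answer is index 35.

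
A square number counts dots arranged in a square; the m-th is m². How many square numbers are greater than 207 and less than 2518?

36

The n-th square number is n².
Smallest index with value > 207: n = 15 (giving 225).
Largest index with value < 2518: n = 50 (giving 2500).
Indices 15 through 50: 36 terms.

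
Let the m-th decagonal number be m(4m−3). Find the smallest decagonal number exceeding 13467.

Solve n(4n−3) > 13467 for integer n.
The largest n with value ≤ 13467 is 58 (since 13282 ≤ 13467 < 13747), so the first above is n = 59, value 13747.

13747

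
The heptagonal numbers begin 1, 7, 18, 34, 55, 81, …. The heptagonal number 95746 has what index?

196

Set n(5n−3)/2 = 95746, giving 5n² − 3n − 191492 = 0.
The discriminant is 9 + 40·95746 = 3829849, and √3829849 = 1957.
So n = (3 + 1957) / 10 = 1960/10 = 196.
Check: 196·(5·196 − 3)/2 = 95746. ✓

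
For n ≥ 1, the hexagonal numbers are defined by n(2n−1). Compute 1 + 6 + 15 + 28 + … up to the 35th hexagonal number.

29190

Σ i(2i−1) = 2Σi² − Σi over i = 1..35.
Σi = 630 and Σi² = 14910.
2·14910 − 1·630 = 29190.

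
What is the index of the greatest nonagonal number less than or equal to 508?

Solve n(7n−5)/2 ≤ 508 for integer n.
n = 12 gives 474 ≤ 508, while n = 13 gives 559 > 508; so the answer is index 12.

12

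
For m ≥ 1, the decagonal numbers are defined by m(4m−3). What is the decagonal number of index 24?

2232

24·(4·24 − 3) = 24·93 = 2232.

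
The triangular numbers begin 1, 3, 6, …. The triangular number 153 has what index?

17

Set n(n+1)/2 = 153, giving n² + n − 306 = 0.
The discriminant is 1 + 8·153 = 1225, and √1225 = 35.
So n = (-1 + 35) / 2 = 34/2 = 17.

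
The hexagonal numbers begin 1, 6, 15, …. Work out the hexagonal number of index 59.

The 59th hexagonal number is n(2n−1) with n = 59.
59·(2·59 − 1) = 59·117 = 6903.

6903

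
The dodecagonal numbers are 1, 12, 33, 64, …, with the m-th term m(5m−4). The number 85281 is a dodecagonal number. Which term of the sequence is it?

131

Set n(5n−4) = 85281, giving 5n² − 4n − 85281 = 0.
The discriminant is 16 + 20·85281 = 1705636, and √1705636 = 1306.
So n = (4 + 1306) / 10 = 1310/10 = 131.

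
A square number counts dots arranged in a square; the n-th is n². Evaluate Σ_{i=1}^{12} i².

650

Σ_{i=1}^{12} i² = 12·13·25/6 = 650.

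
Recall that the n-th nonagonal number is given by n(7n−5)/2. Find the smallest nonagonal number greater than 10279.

10450

Solve n(7n−5)/2 > 10279 for integer n.
The largest n with value ≤ 10279 is 54 (since 10071 ≤ 10279 < 10450), so the first above is n = 55, value 10450.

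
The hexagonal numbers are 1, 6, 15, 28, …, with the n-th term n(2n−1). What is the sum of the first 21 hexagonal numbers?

Σ i(2i−1) = 2Σi² − Σi over i = 1..21.
Σi = 231 and Σi² = 3311.
2·3311 − 1·231 = 6391.

6391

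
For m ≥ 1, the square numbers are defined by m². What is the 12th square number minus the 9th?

63

12² = 144 and 9² = 81.
Difference: 144 − 81 = 63.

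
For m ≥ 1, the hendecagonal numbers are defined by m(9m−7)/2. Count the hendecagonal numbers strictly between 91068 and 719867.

258

The n-th hendecagonal number is n(9n−7)/2.
Smallest index with value > 91068: n = 143 (giving 91520).
Largest index with value < 719867: n = 400 (giving 718600).
Indices 143 through 400: 258 terms.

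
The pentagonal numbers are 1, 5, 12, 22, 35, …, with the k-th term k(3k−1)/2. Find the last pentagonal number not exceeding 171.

145

Solve n(3n−1)/2 ≤ 171 for integer n.
n = 10 gives 145 ≤ 171, while n = 11 gives 176 > 171; so the answer is 145.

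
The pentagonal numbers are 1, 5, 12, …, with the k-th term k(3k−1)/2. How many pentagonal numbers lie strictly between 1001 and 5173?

The n-th pentagonal number is n(3n−1)/2.
Smallest index with value > 1001: n = 27 (giving 1080).
Largest index with value < 5173: n = 58 (giving 5017).
Indices 27 through 58: 32 terms.

32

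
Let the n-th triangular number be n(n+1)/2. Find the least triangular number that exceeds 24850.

24976

Solve n(n+1)/2 > 24850 for integer n.
The largest n with value ≤ 24850 is 222 (since 24753 ≤ 24850 < 24976), so the first above is n = 223, value 24976.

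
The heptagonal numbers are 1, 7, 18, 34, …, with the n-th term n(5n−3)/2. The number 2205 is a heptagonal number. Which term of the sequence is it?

30

Set n(5n−3)/2 = 2205, giving 5n² − 3n − 4410 = 0.
So n = (3 + 297) / 10 = 300/10 = 30.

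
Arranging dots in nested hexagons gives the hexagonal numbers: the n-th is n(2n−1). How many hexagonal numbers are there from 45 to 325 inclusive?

The n-th hexagonal number is n(2n−1).
Smallest index with value ≥ 45: n = 5 (giving 45).
Largest index with value ≤ 325: n = 13 (giving 325).
Indices 5 through 13: 9 terms.

9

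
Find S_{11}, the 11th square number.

The 11th square number is n² with n = 11.
11² = 121.

121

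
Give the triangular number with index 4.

The 4th triangular number is n(n+1)/2 with n = 4.
4·5/2 = 20/2 = 10.

10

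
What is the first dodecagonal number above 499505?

501177

Solve n(5n−4) > 499505 for integer n.
The largest n with value ≤ 499505 is 316 (since 498016 ≤ 499505 < 501177), so the first above is n = 317, value 501177.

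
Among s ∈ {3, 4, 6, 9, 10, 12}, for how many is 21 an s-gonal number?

s = 3: P(3, 6) = 21. ✓
s = 4: P(4, 4) = 16 and P(4, 5) = 25; 21 is not s-gonal.
s = 6: P(6, 3) = 15 and P(6, 4) = 28; 21 is not s-gonal.
s = 9: P(9, 2) = 9 and P(9, 3) = 24; 21 is not s-gonal.
s = 10: P(10, 2) = 10 and P(10, 3) = 27; 21 is not s-gonal.
s = 12: P(12, 2) = 12 and P(12, 3) = 33; 21 is not s-gonal.
Hits: s ∈ {3} → 1.

1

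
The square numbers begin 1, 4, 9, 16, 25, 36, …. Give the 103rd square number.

10609

The 103rd square number is n² with n = 103.
103² = 10609.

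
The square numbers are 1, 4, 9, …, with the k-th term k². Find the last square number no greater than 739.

Solve n² ≤ 739 for integer n.
n = 27 gives 729 ≤ 739, while n = 28 gives 784 > 739; so the answer is 729.

729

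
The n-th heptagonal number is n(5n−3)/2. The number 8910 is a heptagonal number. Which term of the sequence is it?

60

Set n(5n−3)/2 = 8910, giving 5n² − 3n − 17820 = 0.
The discriminant is 9 + 40·8910 = 356409, and √356409 = 597.
So n = (3 + 597) / 10 = 600/10 = 60.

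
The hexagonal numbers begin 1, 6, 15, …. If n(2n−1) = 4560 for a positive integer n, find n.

Set n(2n−1) = 4560, giving 2n² − n − 4560 = 0.
So n = (1 + 191) / 4 = 192/4 = 48.

48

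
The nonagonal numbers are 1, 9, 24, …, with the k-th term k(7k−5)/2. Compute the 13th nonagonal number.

The 13th nonagonal number is n(7n−5)/2 with n = 13.
13·(7·13 − 5)/2 = 13·86/2 = 13·43 = 559.

559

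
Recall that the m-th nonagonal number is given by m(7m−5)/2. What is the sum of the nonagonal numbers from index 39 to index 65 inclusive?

Σ i(7i−5)/2 = (7Σi² − 5Σi) / 2 over i = 39..65.
Σi = 2145 − 741 = 1404 and Σi² = 93665 − 19019 = 74646.
(7·74646 − 5·1404) / 2 = 515502/2 = 257751.

257751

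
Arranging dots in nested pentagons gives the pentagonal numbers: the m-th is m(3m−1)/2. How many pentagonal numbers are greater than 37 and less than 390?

The n-th pentagonal number is n(3n−1)/2.
Smallest index with value > 37: n = 6 (giving 51).
Largest index with value < 390: n = 16 (giving 376).
Indices 6 through 16: 11 terms.

11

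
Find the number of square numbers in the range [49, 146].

6

The n-th square number is n².
Smallest index with value ≥ 49: n = 7 (giving 49).
Largest index with value ≤ 146: n = 12 (giving 144).
Indices 7 through 12: 6 terms.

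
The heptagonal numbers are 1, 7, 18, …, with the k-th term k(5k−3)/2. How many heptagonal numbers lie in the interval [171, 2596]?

The n-th heptagonal number is n(5n−3)/2.
Smallest index with value ≥ 171: n = 9 (giving 189).
Largest index with value ≤ 2596: n = 32 (giving 2512).
Indices 9 through 32: 24 terms.

24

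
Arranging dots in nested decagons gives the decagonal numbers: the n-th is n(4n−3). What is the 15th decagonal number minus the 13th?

218

15·(4·15 − 3) = 855 and 13·(4·13 − 3) = 637.
Difference: 855 − 637 = 218.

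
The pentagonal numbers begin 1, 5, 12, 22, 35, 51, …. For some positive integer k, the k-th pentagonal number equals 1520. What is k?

32

Set n(3n−1)/2 = 1520, giving 3n² − n − 3040 = 0.
So n = (1 + 191) / 6 = 192/6 = 32.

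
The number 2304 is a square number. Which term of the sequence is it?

We need n² = 2304, so n = √2304 = 48.
Check: 48² = 2304. ✓

48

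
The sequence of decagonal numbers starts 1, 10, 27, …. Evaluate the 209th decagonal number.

174097

The 209th decagonal number is n(4n−3) with n = 209.
209·(4·209 − 3) = 209·833 = 174097.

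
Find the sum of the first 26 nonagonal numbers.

20826

Σ i(7i−5)/2 = (7Σi² − 5Σi) / 2 over i = 1..26.
Σi = 351 and Σi² = 6201.
(7·6201 − 5·351) / 2 = 41652/2 = 20826.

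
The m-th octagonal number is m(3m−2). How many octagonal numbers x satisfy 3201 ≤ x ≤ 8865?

The n-th octagonal number is n(3n−2).
Smallest index with value ≥ 3201: n = 33 (giving 3201).
Largest index with value ≤ 8865: n = 54 (giving 8640).
Indices 33 through 54: 22 terms.

22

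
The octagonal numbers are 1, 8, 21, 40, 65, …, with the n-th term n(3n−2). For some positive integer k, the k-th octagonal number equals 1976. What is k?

Set n(3n−2) = 1976, giving 3n² − 2n − 1976 = 0.
So n = (2 + 154) / 6 = 156/6 = 26.
Check: 26·(3·26 − 2) = 1976. ✓

26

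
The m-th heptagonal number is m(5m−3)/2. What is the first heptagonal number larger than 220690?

Solve n(5n−3)/2 > 220690 for integer n.
The largest n with value ≤ 220690 is 297 (since 220077 ≤ 220690 < 221563), so the first above is n = 298, value 221563.

221563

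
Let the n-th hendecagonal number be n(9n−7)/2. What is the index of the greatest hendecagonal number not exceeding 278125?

248

Solve n(9n−7)/2 ≤ 278125 for integer n.
n = 248 gives 275900 ≤ 278125, while n = 249 gives 278133 > 278125; so the answer is index 248.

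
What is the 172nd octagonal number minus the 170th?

2048

172·(3·172 − 2) = 88408 and 170·(3·170 − 2) = 86360.
Difference: 88408 − 86360 = 2048.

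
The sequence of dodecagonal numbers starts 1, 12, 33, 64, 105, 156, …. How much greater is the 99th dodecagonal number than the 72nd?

99·(5·99 − 4) = 48609 and 72·(5·72 − 4) = 25632.
Difference: 48609 − 25632 = 22977.

22977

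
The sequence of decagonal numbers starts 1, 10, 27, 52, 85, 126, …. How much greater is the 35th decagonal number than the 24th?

35·(4·35 − 3) = 4795 and 24·(4·24 − 3) = 2232.
Difference: 4795 − 2232 = 2563.

2563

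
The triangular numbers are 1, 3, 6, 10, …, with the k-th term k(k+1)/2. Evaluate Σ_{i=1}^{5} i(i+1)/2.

Σ i(i+1)/2 = (Σi² + Σi) / 2 over i = 1..5.
Σi = 15 and Σi² = 55.
(1·55 + 1·15) / 2 = 70/2 = 35.

35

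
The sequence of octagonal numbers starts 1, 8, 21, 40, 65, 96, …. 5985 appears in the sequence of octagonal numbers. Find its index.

45

Set n(3n−2) = 5985, giving 3n² − 2n − 5985 = 0.
So n = (2 + 268) / 6 = 270/6 = 45.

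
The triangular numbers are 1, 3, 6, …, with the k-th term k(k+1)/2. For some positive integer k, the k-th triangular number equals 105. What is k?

14

Set n(n+1)/2 = 105, giving n² + n − 210 = 0.
The discriminant is 1 + 8·105 = 841, and √841 = 29.
So n = (-1 + 29) / 2 = 28/2 = 14.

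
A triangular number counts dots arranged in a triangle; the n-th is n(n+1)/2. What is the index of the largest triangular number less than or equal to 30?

7

Solve n(n+1)/2 ≤ 30 for integer n.
n = 7 gives 28 ≤ 30, while n = 8 gives 36 > 30; so the answer is index 7.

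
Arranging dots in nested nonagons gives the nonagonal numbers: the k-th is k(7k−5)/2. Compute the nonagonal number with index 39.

5226

The 39th nonagonal number is n(7n−5)/2 with n = 39.
39·(7·39 − 5)/2 = 39·268/2 = 39·134 = 5226.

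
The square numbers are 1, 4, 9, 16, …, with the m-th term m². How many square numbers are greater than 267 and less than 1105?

The n-th square number is n².
Smallest index with value > 267: n = 17 (giving 289).
Largest index with value < 1105: n = 33 (giving 1089).
Indices 17 through 33: 17 terms.

17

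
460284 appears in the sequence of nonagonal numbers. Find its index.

Set n(7n−5)/2 = 460284, giving 7n² − 5n − 920568 = 0.
So n = (5 + 5077) / 14 = 5082/14 = 363.

363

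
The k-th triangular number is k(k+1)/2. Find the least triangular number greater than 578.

Solve n(n+1)/2 > 578 for integer n.
The largest n with value ≤ 578 is 33 (since 561 ≤ 578 < 595), so the first above is n = 34, value 595.

595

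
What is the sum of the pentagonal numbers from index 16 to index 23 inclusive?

Σ i(3i−1)/2 = (3Σi² − Σi) / 2 over i = 16..23.
Σi = 276 − 120 = 156 and Σi² = 4324 − 1240 = 3084.
(3·3084 − 1·156) / 2 = 9096/2 = 4548.

4548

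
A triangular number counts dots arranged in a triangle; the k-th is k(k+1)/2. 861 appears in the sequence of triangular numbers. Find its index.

41

Set n(n+1)/2 = 861, giving n² + n − 1722 = 0.
The discriminant is 1 + 8·861 = 6889, and √6889 = 83.
So n = (-1 + 83) / 2 = 82/2 = 41.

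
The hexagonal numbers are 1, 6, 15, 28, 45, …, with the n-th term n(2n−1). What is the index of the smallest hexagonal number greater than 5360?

Solve n(2n−1) > 5360 for integer n.
The largest n with value ≤ 5360 is 52 (since 5356 ≤ 5360 < 5565), so the first above is n = 53, value 5565.

53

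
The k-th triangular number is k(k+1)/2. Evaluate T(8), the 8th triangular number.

36

The 8th triangular number is n(n+1)/2 with n = 8.
8·9/2 = 72/2 = 36.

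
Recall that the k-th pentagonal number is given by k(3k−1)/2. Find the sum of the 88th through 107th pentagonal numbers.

285210

Σ i(3i−1)/2 = (3Σi² − Σi) / 2 over i = 88..107.
Σi = 5778 − 3828 = 1950 and Σi² = 414090 − 223300 = 190790.
(3·190790 − 1·1950) / 2 = 570420/2 = 285210.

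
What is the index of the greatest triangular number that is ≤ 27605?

234

Solve n(n+1)/2 ≤ 27605 for integer n.
n = 234 gives 27495 ≤ 27605, while n = 235 gives 27730 > 27605; so the answer is index 234.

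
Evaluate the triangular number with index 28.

28·29/2 = 812/2 = 406.

406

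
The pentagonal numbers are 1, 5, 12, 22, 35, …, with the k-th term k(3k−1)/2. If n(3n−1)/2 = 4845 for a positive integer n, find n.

Set n(3n−1)/2 = 4845, giving 3n² − n − 9690 = 0.
So n = (1 + 341) / 6 = 342/6 = 57.
Check: 57·(3·57 − 1)/2 = 4845. ✓

57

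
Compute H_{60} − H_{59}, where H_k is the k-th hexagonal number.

Consecutive hexagonal numbers differ by 4n − 3: here 4·60 − 3 = 237.

237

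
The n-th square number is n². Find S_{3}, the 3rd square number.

The 3rd square number is n² with n = 3.
3² = 9.

9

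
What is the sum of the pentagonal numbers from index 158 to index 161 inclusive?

Σ i(3i−1)/2 = (3Σi² − Σi) / 2 over i = 158..161.
Σi = 13041 − 12403 = 638 and Σi² = 1404081 − 1302315 = 101766.
(3·101766 − 1·638) / 2 = 304660/2 = 152330.

152330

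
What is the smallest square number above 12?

Solve n² > 12 for integer n.
The largest n with value ≤ 12 is 3 (since 9 ≤ 12 < 16), so the first above is n = 4, value 16.

16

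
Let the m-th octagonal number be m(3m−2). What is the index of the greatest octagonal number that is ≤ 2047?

26

Solve n(3n−2) ≤ 2047 for integer n.
n = 26 gives 1976 ≤ 2047, while n = 27 gives 2133 > 2047; so the answer is index 26.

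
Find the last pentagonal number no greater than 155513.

Solve n(3n−1)/2 ≤ 155513 for integer n.
n = 322 gives 155365 ≤ 155513, while n = 323 gives 156332 > 155513; so the answer is 155365.

155365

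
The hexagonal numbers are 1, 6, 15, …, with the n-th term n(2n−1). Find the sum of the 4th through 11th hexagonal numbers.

Σ i(2i−1) = 2Σi² − Σi over i = 4..11.
Σi = 66 − 6 = 60 and Σi² = 506 − 14 = 492.
2·492 − 1·60 = 924.

924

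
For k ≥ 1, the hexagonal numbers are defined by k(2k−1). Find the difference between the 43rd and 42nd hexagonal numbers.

169

Consecutive hexagonal numbers differ by 4n − 3: here 4·43 − 3 = 169.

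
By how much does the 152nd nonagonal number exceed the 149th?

3153

152·(7·152 − 5)/2 = 80484 and 149·(7·149 − 5)/2 = 77331.
Difference: 80484 − 77331 = 3153.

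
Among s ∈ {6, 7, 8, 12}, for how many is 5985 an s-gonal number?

s = 6: P(6, 54) = 5778 and P(6, 55) = 5995; 5985 is not s-gonal.
s = 7: P(7, 49) = 5929 and P(7, 50) = 6175; 5985 is not s-gonal.
s = 8: P(8, 45) = 5985. ✓
s = 12: P(12, 35) = 5985. ✓
Hits: s ∈ {8, 12} → 2.

2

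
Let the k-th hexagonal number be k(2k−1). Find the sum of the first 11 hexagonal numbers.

Σ i(2i−1) = 2Σi² − Σi over i = 1..11.
Σi = 66 and Σi² = 506.
2·506 − 1·66 = 946.

946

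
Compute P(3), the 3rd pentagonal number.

The 3rd pentagonal number is n(3n−1)/2 with n = 3.
3·(3·3 − 1)/2 = 3·8/2 = 3·4 = 12.

12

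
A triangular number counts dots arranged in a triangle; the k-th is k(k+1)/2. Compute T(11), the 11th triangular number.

66

11·12/2 = 132/2 = 66.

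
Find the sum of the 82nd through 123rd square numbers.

Σ_{i=82}^{123} i² = 627874 − 180441 = 447433.

447433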